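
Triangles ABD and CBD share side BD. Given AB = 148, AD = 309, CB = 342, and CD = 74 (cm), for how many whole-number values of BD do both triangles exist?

147

From triangle ABD: 161 < BD < 457.
From triangle CBD: 268 < BD < 416.
Intersection: 268 < BD < 416, so integers 269 through 415: 147 values.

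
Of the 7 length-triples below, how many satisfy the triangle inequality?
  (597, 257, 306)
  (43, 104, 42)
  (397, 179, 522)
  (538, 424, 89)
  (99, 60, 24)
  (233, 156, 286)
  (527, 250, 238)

2

(257,306,597): 257+306 ≤ 597 → not valid
(42,43,104): 42+43 ≤ 104 → not valid
(179,397,522): 179+397 > 522 → valid
(89,424,538): 89+424 ≤ 538 → not valid
(24,60,99): 24+60 ≤ 99 → not valid
(156,233,286): 156+233 > 286 → valid
(238,250,527): 238+250 ≤ 527 → not valid
2 of the 7 triples form a triangle.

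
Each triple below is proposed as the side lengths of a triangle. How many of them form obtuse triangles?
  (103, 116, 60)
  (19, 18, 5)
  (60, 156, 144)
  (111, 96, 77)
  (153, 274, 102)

1

(103,116,60): 60²+103² = 14209 > 13456 = 116² → acute
(19,18,5): 5²+18² = 349 < 361 = 19² → obtuse
(60,156,144): 60²+144² = 24336 = 156² → right
(111,96,77): 77²+96² = 15145 > 12321 = 111² → acute
(153,274,102): 102+153 ≤ 274, not a triangle
1 of the 5 is obtuse.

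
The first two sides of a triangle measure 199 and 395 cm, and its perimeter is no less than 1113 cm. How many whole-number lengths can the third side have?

75

Triangle inequality: 196 < x < 594. Perimeter ≥ 1113 gives x ≥ 1113 − 199 − 395 = 519.
So 519 ≤ x < 594; integers 519 through 593: 75 values.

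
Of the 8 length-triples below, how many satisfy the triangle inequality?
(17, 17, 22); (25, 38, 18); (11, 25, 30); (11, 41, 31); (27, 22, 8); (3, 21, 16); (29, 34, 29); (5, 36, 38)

(17,17,22): 17+17 > 22 → valid
(18,25,38): 18+25 > 38 → valid
(11,25,30): 11+25 > 30 → valid
(11,31,41): 11+31 > 41 → valid
(8,22,27): 8+22 > 27 → valid
(3,16,21): 3+16 ≤ 21 → not valid
(29,29,34): 29+29 > 34 → valid
(5,36,38): 5+36 > 38 → valid
7 of the 8 triples form a triangle.

7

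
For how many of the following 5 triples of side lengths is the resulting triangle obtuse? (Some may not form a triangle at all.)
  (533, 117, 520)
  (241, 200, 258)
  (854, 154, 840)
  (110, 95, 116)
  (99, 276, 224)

1

(533,117,520): 117²+520² = 284089 = 533² → right
(241,200,258): 200²+241² = 98081 > 66564 = 258² → acute
(854,154,840): 154²+840² = 729316 = 854² → right
(110,95,116): 95²+110² = 21125 > 13456 = 116² → acute
(99,276,224): 99²+224² = 59977 < 76176 = 276² → obtuse
1 of the 5 is obtuse.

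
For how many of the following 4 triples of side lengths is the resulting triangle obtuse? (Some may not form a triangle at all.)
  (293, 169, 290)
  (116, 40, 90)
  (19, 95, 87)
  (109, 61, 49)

3

(293,169,290): 169²+290² = 112661 > 85849 = 293² → acute
(116,40,90): 40²+90² = 9700 < 13456 = 116² → obtuse
(19,95,87): 19²+87² = 7930 < 9025 = 95² → obtuse
(109,61,49): 49²+61² = 6122 < 11881 = 109² → obtuse
3 of the 4 are obtuse.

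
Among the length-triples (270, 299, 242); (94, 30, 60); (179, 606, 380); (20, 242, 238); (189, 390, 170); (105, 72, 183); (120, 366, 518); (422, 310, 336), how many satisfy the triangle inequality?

(242,270,299): 242+270 > 299 → valid
(30,60,94): 30+60 ≤ 94 → not valid
(179,380,606): 179+380 ≤ 606 → not valid
(20,238,242): 20+238 > 242 → valid
(170,189,390): 170+189 ≤ 390 → not valid
(72,105,183): 72+105 ≤ 183 → not valid
(120,366,518): 120+366 ≤ 518 → not valid
(310,336,422): 310+336 > 422 → valid
3 of the 8 triples form a triangle.

3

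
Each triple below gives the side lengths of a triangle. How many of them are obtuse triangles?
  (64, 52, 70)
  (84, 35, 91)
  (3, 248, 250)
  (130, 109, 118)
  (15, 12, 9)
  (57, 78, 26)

2

(64,52,70): 52²+64² = 6800 > 4900 = 70² → acute
(84,35,91): 35²+84² = 8281 = 91² → right
(3,248,250): 3²+248² = 61513 < 62500 = 250² → obtuse
(130,109,118): 109²+118² = 25805 > 16900 = 130² → acute
(15,12,9): 9²+12² = 225 = 15² → right
(57,78,26): 26²+57² = 3925 < 6084 = 78² → obtuse
2 of the 6 are obtuse.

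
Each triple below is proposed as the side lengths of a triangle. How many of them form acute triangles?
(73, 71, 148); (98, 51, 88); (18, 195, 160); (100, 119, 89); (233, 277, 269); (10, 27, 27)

(73,71,148): 71+73 ≤ 148, not a triangle
(98,51,88): 51²+88² = 10345 > 9604 = 98² → acute
(18,195,160): 18+160 ≤ 195, not a triangle
(100,119,89): 89²+100² = 17921 > 14161 = 119² → acute
(233,277,269): 233²+269² = 126650 > 76729 = 277² → acute
(10,27,27): 10²+27² = 829 > 729 = 27² → acute
4 of the 6 are acute.

4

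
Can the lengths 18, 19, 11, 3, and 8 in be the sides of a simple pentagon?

A pentagon exists iff every side is shorter than the sum of the others — equivalently, the longest side is less than the sum of the rest.
Longest side 19 < 40 (sum of the remaining 4), so yes.

Yes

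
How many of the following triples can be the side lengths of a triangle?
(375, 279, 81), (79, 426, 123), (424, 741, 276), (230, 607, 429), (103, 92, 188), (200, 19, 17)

2

(81,279,375): 81+279 ≤ 375 → not valid
(79,123,426): 79+123 ≤ 426 → not valid
(276,424,741): 276+424 ≤ 741 → not valid
(230,429,607): 230+429 > 607 → valid
(92,103,188): 92+103 > 188 → valid
(17,19,200): 17+19 ≤ 200 → not valid
2 of the 6 triples form a triangle.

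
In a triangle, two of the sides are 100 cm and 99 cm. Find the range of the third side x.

1 < x < 199 (cm)

By the triangle inequality, x must be less than 100 + 99 = 199 and greater than |100 − 99| = 1.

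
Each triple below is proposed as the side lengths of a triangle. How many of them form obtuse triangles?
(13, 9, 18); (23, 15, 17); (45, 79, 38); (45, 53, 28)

3

(13,9,18): 9²+13² = 250 < 324 = 18² → obtuse
(23,15,17): 15²+17² = 514 < 529 = 23² → obtuse
(45,79,38): 38²+45² = 3469 < 6241 = 79² → obtuse
(45,53,28): 28²+45² = 2809 = 53² → right
3 of the 4 are obtuse.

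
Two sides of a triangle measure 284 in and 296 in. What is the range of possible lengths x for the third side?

By the triangle inequality, x must be less than 284 + 296 = 580 and greater than |284 − 296| = 12.

12 < x < 580 (in)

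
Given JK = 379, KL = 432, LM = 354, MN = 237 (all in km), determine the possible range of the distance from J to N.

The maximum is all hops collinear in one direction: 379 + 432 + 354 + 237 = 1402.
The longest hop is 432; the others sum to 970. Since 432 ≤ 970, the path can fold back on itself completely, so the minimum distance is 0.

0 ≤ JN ≤ 1402 km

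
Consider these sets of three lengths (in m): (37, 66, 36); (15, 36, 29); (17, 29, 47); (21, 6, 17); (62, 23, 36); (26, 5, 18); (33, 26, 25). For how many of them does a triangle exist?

4

(36,37,66): 36+37 > 66 → valid
(15,29,36): 15+29 > 36 → valid
(17,29,47): 17+29 ≤ 47 → not valid
(6,17,21): 6+17 > 21 → valid
(23,36,62): 23+36 ≤ 62 → not valid
(5,18,26): 5+18 ≤ 26 → not valid
(25,26,33): 25+26 > 33 → valid
4 of the 7 triples form a triangle.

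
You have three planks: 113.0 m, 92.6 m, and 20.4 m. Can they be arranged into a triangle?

The two shorter sides sum to 113.0, exactly equal to the longest side 113.0.
That gives only a degenerate (flat) triangle — the inequality must be strict.

No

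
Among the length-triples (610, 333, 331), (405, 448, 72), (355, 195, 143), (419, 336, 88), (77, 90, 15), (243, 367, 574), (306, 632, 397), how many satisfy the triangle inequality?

(331,333,610): 331+333 > 610 → valid
(72,405,448): 72+405 > 448 → valid
(143,195,355): 143+195 ≤ 355 → not valid
(88,336,419): 88+336 > 419 → valid
(15,77,90): 15+77 > 90 → valid
(243,367,574): 243+367 > 574 → valid
(306,397,632): 306+397 > 632 → valid
6 of the 7 triples form a triangle.

6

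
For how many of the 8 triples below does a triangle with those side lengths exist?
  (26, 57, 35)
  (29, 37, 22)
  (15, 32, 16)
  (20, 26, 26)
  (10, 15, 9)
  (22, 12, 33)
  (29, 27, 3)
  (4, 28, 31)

(26,35,57): 26+35 > 57 → valid
(22,29,37): 22+29 > 37 → valid
(15,16,32): 15+16 ≤ 32 → not valid
(20,26,26): 20+26 > 26 → valid
(9,10,15): 9+10 > 15 → valid
(12,22,33): 12+22 > 33 → valid
(3,27,29): 3+27 > 29 → valid
(4,28,31): 4+28 > 31 → valid
7 of the 8 triples form a triangle.

7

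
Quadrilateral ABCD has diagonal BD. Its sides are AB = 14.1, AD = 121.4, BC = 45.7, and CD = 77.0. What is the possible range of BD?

107.3 < BD < 122.7

From triangle ABD: |14.1 − 121.4| < BD < 14.1 + 121.4, i.e. 107.3 < BD < 135.5.
From triangle CBD: 31.3 < BD < 122.7.
Both must hold, so BD lies in the intersection.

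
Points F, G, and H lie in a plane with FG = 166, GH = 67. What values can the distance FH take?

99 ≤ FH ≤ 233

By the triangle inequality, |166 − 67| ≤ FH ≤ 166 + 67.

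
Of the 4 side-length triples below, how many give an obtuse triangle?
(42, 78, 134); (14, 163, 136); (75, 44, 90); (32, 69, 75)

1

(42,78,134): 42+78 ≤ 134, not a triangle
(14,163,136): 14+136 ≤ 163, not a triangle
(75,44,90): 44²+75² = 7561 < 8100 = 90² → obtuse
(32,69,75): 32²+69² = 5785 > 5625 = 75² → acute
1 of the 4 is obtuse.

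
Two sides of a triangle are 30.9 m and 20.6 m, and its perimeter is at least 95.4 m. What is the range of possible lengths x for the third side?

Triangle inequality alone gives 10.3 < x < 51.5.
The perimeter condition gives x ≥ 95.4 − 30.9 − 20.6 = 43.9.
Intersecting the two: 43.9 ≤ x < 51.5.

43.9 ≤ x < 51.5 m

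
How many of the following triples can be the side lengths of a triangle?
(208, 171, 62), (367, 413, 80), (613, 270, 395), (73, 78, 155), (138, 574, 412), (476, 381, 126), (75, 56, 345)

4

(62,171,208): 62+171 > 208 → valid
(80,367,413): 80+367 > 413 → valid
(270,395,613): 270+395 > 613 → valid
(73,78,155): 73+78 ≤ 155 → not valid
(138,412,574): 138+412 ≤ 574 → not valid
(126,381,476): 126+381 > 476 → valid
(56,75,345): 56+75 ≤ 345 → not valid
4 of the 7 triples form a triangle.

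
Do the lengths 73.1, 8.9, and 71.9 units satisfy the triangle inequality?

Yes

The longest side is 73.1, and the other two sum to 80.8.
Since 80.8 > 73.1, the triangle inequality holds.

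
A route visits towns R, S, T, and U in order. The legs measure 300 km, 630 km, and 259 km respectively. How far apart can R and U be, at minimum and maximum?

The maximum is all hops collinear in one direction: 300 + 630 + 259 = 1189.
The longest hop is 630; the others sum to 559. Folding the others back against it leaves at least 630 − 559 = 71.

71 ≤ RU ≤ 1189 km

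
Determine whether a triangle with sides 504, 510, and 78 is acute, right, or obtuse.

Compare the square of the longest side to the sum of squares of the other two: 78² + 504² = 260100 = 510².

right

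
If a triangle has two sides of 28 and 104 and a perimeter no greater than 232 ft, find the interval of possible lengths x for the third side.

Triangle inequality alone gives 76 < x < 132.
The perimeter condition gives x ≤ 232 − 28 − 104 = 100.
Intersecting the two: 76 < x ≤ 100.

76 < x ≤ 100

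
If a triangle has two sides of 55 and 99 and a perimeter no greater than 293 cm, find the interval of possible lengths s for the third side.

Triangle inequality alone gives 44 < s < 154.
The perimeter condition gives s ≤ 293 − 55 − 99 = 139.
Intersecting the two: 44 < s ≤ 139.

44 < s ≤ 139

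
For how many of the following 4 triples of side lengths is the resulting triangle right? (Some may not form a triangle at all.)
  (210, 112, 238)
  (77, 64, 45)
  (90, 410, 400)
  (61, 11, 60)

3

(210,112,238): 112²+210² = 56644 = 238² → right
(77,64,45): 45²+64² = 6121 > 5929 = 77² → acute
(90,410,400): 90²+400² = 168100 = 410² → right
(61,11,60): 11²+60² = 3721 = 61² → right
3 of the 4 are right.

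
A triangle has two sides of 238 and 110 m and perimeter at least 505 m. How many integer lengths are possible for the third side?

Triangle inequality: 128 < x < 348. Perimeter ≥ 505 gives x ≥ 505 − 238 − 110 = 157.
So 157 ≤ x < 348; integers 157 through 347: 191 values.

191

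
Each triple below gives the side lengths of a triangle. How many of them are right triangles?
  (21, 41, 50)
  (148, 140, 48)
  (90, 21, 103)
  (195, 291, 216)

(21,41,50): 21²+41² = 2122 < 2500 = 50² → obtuse
(148,140,48): 48²+140² = 21904 = 148² → right
(90,21,103): 21²+90² = 8541 < 10609 = 103² → obtuse
(195,291,216): 195²+216² = 84681 = 291² → right
2 of the 4 are right.

2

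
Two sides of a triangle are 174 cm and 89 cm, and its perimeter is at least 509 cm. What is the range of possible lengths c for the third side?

246 ≤ c < 263

Triangle inequality alone gives 85 < c < 263.
The perimeter condition gives c ≥ 509 − 174 − 89 = 246.
Intersecting the two: 246 ≤ c < 263.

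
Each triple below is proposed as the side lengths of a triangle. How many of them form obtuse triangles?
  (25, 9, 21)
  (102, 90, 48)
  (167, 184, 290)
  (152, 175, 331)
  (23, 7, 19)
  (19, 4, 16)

4

(25,9,21): 9²+21² = 522 < 625 = 25² → obtuse
(102,90,48): 48²+90² = 10404 = 102² → right
(167,184,290): 167²+184² = 61745 < 84100 = 290² → obtuse
(152,175,331): 152+175 ≤ 331, not a triangle
(23,7,19): 7²+19² = 410 < 529 = 23² → obtuse
(19,4,16): 4²+16² = 272 < 361 = 19² → obtuse
4 of the 6 are obtuse.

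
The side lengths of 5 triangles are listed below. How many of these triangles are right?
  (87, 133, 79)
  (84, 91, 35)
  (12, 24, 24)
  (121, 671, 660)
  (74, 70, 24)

3

(87,133,79): 79²+87² = 13810 < 17689 = 133² → obtuse
(84,91,35): 35²+84² = 8281 = 91² → right
(12,24,24): 12²+24² = 720 > 576 = 24² → acute
(121,671,660): 121²+660² = 450241 = 671² → right
(74,70,24): 24²+70² = 5476 = 74² → right
3 of the 5 are right.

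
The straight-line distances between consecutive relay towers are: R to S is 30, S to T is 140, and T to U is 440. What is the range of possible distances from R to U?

270 ≤ RU ≤ 610

The maximum is all hops collinear in one direction: 30 + 140 + 440 = 610.
The longest hop is 440; the others sum to 170. Folding the others back against it leaves at least 440 − 170 = 270.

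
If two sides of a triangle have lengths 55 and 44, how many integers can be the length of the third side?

87

The third side lies in the open interval (11, 99).
Integers from 12 to 98 inclusive: 98 − 12 + 1 = 87.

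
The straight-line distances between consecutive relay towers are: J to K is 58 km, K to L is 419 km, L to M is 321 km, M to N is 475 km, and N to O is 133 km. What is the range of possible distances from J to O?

The maximum is all hops collinear in one direction: 58 + 419 + 321 + 475 + 133 = 1406.
The longest hop is 475; the others sum to 931. Since 475 ≤ 931, the path can fold back on itself completely, so the minimum distance is 0.

0 ≤ JO ≤ 1406 km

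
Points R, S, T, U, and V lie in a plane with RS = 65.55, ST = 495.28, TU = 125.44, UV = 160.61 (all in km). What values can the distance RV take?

143.68 ≤ RV ≤ 846.88 km

The maximum is all hops collinear in one direction: 65.55 + 495.28 + 125.44 + 160.61 = 846.88.
The longest hop is 495.28; the others sum to 351.60. Folding the others back against it leaves at least 495.28 − 351.60 = 143.68.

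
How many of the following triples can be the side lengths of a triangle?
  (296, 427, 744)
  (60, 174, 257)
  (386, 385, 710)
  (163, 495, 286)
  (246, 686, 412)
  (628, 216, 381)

(296,427,744): 296+427 ≤ 744 → not valid
(60,174,257): 60+174 ≤ 257 → not valid
(385,386,710): 385+386 > 710 → valid
(163,286,495): 163+286 ≤ 495 → not valid
(246,412,686): 246+412 ≤ 686 → not valid
(216,381,628): 216+381 ≤ 628 → not valid
1 of the 6 triples forms a triangle.

1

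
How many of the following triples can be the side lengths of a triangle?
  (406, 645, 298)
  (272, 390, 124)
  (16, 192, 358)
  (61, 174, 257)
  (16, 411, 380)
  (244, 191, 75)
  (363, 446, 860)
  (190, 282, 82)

(298,406,645): 298+406 > 645 → valid
(124,272,390): 124+272 > 390 → valid
(16,192,358): 16+192 ≤ 358 → not valid
(61,174,257): 61+174 ≤ 257 → not valid
(16,380,411): 16+380 ≤ 411 → not valid
(75,191,244): 75+191 > 244 → valid
(363,446,860): 363+446 ≤ 860 → not valid
(82,190,282): 82+190 ≤ 282 → not valid
3 of the 8 triples form a triangle.

3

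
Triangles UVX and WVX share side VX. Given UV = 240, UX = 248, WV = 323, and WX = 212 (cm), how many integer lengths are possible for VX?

376

From triangle UVX: 8 < VX < 488.
From triangle WVX: 111 < VX < 535.
Intersection: 111 < VX < 488, so integers 112 through 487: 376 values.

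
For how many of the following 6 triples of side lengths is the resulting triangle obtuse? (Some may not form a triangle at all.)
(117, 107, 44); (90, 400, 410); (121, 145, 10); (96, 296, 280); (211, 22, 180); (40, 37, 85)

1

(117,107,44): 44²+107² = 13385 < 13689 = 117² → obtuse
(90,400,410): 90²+400² = 168100 = 410² → right
(121,145,10): 10+121 ≤ 145, not a triangle
(96,296,280): 96²+280² = 87616 = 296² → right
(211,22,180): 22+180 ≤ 211, not a triangle
(40,37,85): 37+40 ≤ 85, not a triangle
1 of the 6 is obtuse.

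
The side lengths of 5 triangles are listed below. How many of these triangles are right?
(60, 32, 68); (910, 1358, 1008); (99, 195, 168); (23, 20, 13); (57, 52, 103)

3

(60,32,68): 32²+60² = 4624 = 68² → right
(910,1358,1008): 910²+1008² = 1844164 = 1358² → right
(99,195,168): 99²+168² = 38025 = 195² → right
(23,20,13): 13²+20² = 569 > 529 = 23² → acute
(57,52,103): 52²+57² = 5953 < 10609 = 103² → obtuse
3 of the 5 are right.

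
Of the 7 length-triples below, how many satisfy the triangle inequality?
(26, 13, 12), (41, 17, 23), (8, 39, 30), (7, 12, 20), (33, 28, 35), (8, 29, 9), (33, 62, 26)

1

(12,13,26): 12+13 ≤ 26 → not valid
(17,23,41): 17+23 ≤ 41 → not valid
(8,30,39): 8+30 ≤ 39 → not valid
(7,12,20): 7+12 ≤ 20 → not valid
(28,33,35): 28+33 > 35 → valid
(8,9,29): 8+9 ≤ 29 → not valid
(26,33,62): 26+33 ≤ 62 → not valid
1 of the 7 triples forms a triangle.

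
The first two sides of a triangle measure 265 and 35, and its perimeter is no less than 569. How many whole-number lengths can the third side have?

Triangle inequality: 230 < x < 300. Perimeter ≥ 569 gives x ≥ 569 − 265 − 35 = 269.
So 269 ≤ x < 300; integers 269 through 299: 31 values.

31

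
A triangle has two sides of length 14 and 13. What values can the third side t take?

1 < t < 27

By the triangle inequality, t must be less than 14 + 13 = 27 and greater than |14 − 13| = 1.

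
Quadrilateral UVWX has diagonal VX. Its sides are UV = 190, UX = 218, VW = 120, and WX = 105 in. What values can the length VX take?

From triangle UVX: |190 − 218| < VX < 190 + 218, i.e. 28 < VX < 408.
From triangle WVX: 15 < VX < 225.
Both must hold, so VX lies in the intersection.

28 < VX < 225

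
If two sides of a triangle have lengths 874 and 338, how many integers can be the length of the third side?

The third side lies in the open interval (536, 1212).
Integers from 537 to 1211 inclusive: 1211 − 537 + 1 = 675.

675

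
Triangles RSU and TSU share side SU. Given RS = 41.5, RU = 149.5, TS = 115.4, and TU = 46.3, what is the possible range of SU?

108.0 < SU < 161.7

From triangle RSU: |41.5 − 149.5| < SU < 41.5 + 149.5, i.e. 108.0 < SU < 191.0.
From triangle TSU: 69.1 < SU < 161.7.
Both must hold, so SU lies in the intersection.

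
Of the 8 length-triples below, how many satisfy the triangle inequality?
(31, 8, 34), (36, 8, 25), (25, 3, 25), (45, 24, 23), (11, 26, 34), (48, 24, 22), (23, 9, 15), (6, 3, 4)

6

(8,31,34): 8+31 > 34 → valid
(8,25,36): 8+25 ≤ 36 → not valid
(3,25,25): 3+25 > 25 → valid
(23,24,45): 23+24 > 45 → valid
(11,26,34): 11+26 > 34 → valid
(22,24,48): 22+24 ≤ 48 → not valid
(9,15,23): 9+15 > 23 → valid
(3,4,6): 3+4 > 6 → valid
6 of the 8 triples form a triangle.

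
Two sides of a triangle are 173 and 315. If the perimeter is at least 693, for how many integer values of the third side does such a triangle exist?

283

Triangle inequality: 142 < x < 488. Perimeter ≥ 693 gives x ≥ 693 − 173 − 315 = 205.
So 205 ≤ x < 488; integers 205 through 487: 283 values.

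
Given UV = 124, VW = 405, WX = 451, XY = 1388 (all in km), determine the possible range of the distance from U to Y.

408 ≤ UY ≤ 2368 km

The maximum is all hops collinear in one direction: 124 + 405 + 451 + 1388 = 2368.
The longest hop is 1388; the others sum to 980. Folding the others back against it leaves at least 1388 − 980 = 408.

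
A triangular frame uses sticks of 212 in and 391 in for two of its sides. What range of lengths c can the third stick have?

179 < c < 603

By the triangle inequality, c must be less than 212 + 391 = 603 and greater than |212 − 391| = 179.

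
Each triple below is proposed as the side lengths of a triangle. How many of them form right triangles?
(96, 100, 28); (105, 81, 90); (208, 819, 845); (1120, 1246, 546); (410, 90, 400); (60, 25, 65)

(96,100,28): 28²+96² = 10000 = 100² → right
(105,81,90): 81²+90² = 14661 > 11025 = 105² → acute
(208,819,845): 208²+819² = 714025 = 845² → right
(1120,1246,546): 546²+1120² = 1552516 = 1246² → right
(410,90,400): 90²+400² = 168100 = 410² → right
(60,25,65): 25²+60² = 4225 = 65² → right
5 of the 6 are right.

5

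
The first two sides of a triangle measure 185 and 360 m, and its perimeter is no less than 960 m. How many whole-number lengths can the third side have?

Triangle inequality: 175 < x < 545. Perimeter ≥ 960 gives x ≥ 960 − 185 − 360 = 415.
So 415 ≤ x < 545; integers 415 through 544: 130 values.

130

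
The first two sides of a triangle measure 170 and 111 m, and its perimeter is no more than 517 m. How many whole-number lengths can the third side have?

Triangle inequality: 59 < x < 281. Perimeter ≤ 517 gives x ≤ 517 − 170 − 111 = 236.
So 59 < x ≤ 236; integers 60 through 236: 177 values.

177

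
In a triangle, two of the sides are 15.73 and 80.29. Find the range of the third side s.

64.56 < s < 96.02

By the triangle inequality, s must be less than 15.73 + 80.29 = 96.02 and greater than |15.73 − 80.29| = 64.56.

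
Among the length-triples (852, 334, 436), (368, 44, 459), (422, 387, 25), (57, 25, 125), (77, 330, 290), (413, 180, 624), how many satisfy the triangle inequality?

(334,436,852): 334+436 ≤ 852 → not valid
(44,368,459): 44+368 ≤ 459 → not valid
(25,387,422): 25+387 ≤ 422 → not valid
(25,57,125): 25+57 ≤ 125 → not valid
(77,290,330): 77+290 > 330 → valid
(180,413,624): 180+413 ≤ 624 → not valid
1 of the 6 triples forms a triangle.

1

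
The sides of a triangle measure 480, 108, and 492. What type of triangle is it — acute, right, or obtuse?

right

Compare the square of the longest side to the sum of squares of the other two: 108² + 480² = 242064 = 492².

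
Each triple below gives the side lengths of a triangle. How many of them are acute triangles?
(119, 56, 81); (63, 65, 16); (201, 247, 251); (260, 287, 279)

(119,56,81): 56²+81² = 9697 < 14161 = 119² → obtuse
(63,65,16): 16²+63² = 4225 = 65² → right
(201,247,251): 201²+247² = 101410 > 63001 = 251² → acute
(260,287,279): 260²+279² = 145441 > 82369 = 287² → acute
2 of the 4 are acute.

2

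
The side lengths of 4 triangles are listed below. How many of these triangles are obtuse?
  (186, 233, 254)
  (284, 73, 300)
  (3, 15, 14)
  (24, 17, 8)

3

(186,233,254): 186²+233² = 88885 > 64516 = 254² → acute
(284,73,300): 73²+284² = 85985 < 90000 = 300² → obtuse
(3,15,14): 3²+14² = 205 < 225 = 15² → obtuse
(24,17,8): 8²+17² = 353 < 576 = 24² → obtuse
3 of the 4 are obtuse.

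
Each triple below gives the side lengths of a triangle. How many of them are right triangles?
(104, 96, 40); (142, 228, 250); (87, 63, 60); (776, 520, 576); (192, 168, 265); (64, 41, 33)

(104,96,40): 40²+96² = 10816 = 104² → right
(142,228,250): 142²+228² = 72148 > 62500 = 250² → acute
(87,63,60): 60²+63² = 7569 = 87² → right
(776,520,576): 520²+576² = 602176 = 776² → right
(192,168,265): 168²+192² = 65088 < 70225 = 265² → obtuse
(64,41,33): 33²+41² = 2770 < 4096 = 64² → obtuse
3 of the 6 are right.

3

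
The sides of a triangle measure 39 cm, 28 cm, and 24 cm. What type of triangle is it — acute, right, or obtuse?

Compare the square of the longest side to the sum of squares of the other two: 24² + 28² = 1360 < 1521 = 39².

obtuse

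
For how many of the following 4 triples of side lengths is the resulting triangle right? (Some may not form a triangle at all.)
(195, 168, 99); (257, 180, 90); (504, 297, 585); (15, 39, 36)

3

(195,168,99): 99²+168² = 38025 = 195² → right
(257,180,90): 90²+180² = 40500 < 66049 = 257² → obtuse
(504,297,585): 297²+504² = 342225 = 585² → right
(15,39,36): 15²+36² = 1521 = 39² → right
3 of the 4 are right.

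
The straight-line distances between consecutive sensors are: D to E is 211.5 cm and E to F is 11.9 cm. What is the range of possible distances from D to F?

199.6 ≤ DF ≤ 223.4 cm

By the triangle inequality, |211.5 − 11.9| ≤ DF ≤ 211.5 + 11.9.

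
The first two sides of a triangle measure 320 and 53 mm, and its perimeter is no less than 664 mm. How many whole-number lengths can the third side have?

82

Triangle inequality: 267 < x < 373. Perimeter ≥ 664 gives x ≥ 664 − 320 − 53 = 291.
So 291 ≤ x < 373; integers 291 through 372: 82 values.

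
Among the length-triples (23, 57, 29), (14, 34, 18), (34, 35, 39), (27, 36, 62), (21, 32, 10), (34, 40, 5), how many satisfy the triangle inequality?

2

(23,29,57): 23+29 ≤ 57 → not valid
(14,18,34): 14+18 ≤ 34 → not valid
(34,35,39): 34+35 > 39 → valid
(27,36,62): 27+36 > 62 → valid
(10,21,32): 10+21 ≤ 32 → not valid
(5,34,40): 5+34 ≤ 40 → not valid
2 of the 6 triples form a triangle.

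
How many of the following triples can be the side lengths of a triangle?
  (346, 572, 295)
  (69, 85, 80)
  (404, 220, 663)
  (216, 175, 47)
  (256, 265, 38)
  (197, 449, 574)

(295,346,572): 295+346 > 572 → valid
(69,80,85): 69+80 > 85 → valid
(220,404,663): 220+404 ≤ 663 → not valid
(47,175,216): 47+175 > 216 → valid
(38,256,265): 38+256 > 265 → valid
(197,449,574): 197+449 > 574 → valid
5 of the 6 triples form a triangle.

5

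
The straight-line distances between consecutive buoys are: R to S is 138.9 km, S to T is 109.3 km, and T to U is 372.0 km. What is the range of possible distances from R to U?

123.8 ≤ RU ≤ 620.2 km

The maximum is all hops collinear in one direction: 138.9 + 109.3 + 372.0 = 620.2.
The longest hop is 372.0; the others sum to 248.2. Folding the others back against it leaves at least 372.0 − 248.2 = 123.8.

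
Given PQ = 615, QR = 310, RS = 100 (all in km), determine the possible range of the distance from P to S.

205 ≤ PS ≤ 1025 km

The maximum is all hops collinear in one direction: 615 + 310 + 100 = 1025.
The longest hop is 615; the others sum to 410. Folding the others back against it leaves at least 615 − 410 = 205.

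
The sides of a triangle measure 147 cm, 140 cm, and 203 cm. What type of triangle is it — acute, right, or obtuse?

right

Compare the square of the longest side to the sum of squares of the other two: 140² + 147² = 41209 = 203².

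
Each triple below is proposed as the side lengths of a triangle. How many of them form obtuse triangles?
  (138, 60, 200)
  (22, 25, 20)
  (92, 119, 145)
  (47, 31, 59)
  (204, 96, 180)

(138,60,200): 60+138 ≤ 200, not a triangle
(22,25,20): 20²+22² = 884 > 625 = 25² → acute
(92,119,145): 92²+119² = 22625 > 21025 = 145² → acute
(47,31,59): 31²+47² = 3170 < 3481 = 59² → obtuse
(204,96,180): 96²+180² = 41616 = 204² → right
1 of the 5 is obtuse.

1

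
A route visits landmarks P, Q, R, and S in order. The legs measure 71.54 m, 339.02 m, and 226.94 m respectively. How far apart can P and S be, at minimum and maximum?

40.54 ≤ PS ≤ 637.50 m

The maximum is all hops collinear in one direction: 71.54 + 339.02 + 226.94 = 637.50.
The longest hop is 339.02; the others sum to 298.48. Folding the others back against it leaves at least 339.02 − 298.48 = 40.54.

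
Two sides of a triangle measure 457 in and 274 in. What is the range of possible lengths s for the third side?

183 < s < 731

By the triangle inequality, s must be less than 457 + 274 = 731 and greater than |457 − 274| = 183.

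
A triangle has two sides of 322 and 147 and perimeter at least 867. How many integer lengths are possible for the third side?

71

Triangle inequality: 175 < x < 469. Perimeter ≥ 867 gives x ≥ 867 − 322 − 147 = 398.
So 398 ≤ x < 469; integers 398 through 468: 71 values.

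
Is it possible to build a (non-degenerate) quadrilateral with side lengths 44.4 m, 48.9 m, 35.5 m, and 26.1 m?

A quadrilateral exists iff every side is shorter than the sum of the others — equivalently, the longest side is less than the sum of the rest.
Longest side 48.9 < 106.0 (sum of the remaining 3), so yes.

Yes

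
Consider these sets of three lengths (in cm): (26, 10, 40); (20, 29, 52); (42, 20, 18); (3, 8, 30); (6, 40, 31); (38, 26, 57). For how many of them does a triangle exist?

1

(10,26,40): 10+26 ≤ 40 → not valid
(20,29,52): 20+29 ≤ 52 → not valid
(18,20,42): 18+20 ≤ 42 → not valid
(3,8,30): 3+8 ≤ 30 → not valid
(6,31,40): 6+31 ≤ 40 → not valid
(26,38,57): 26+38 > 57 → valid
1 of the 6 triples forms a triangle.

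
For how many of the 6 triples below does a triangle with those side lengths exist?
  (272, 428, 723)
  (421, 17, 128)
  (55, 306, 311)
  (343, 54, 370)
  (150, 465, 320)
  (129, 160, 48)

4

(272,428,723): 272+428 ≤ 723 → not valid
(17,128,421): 17+128 ≤ 421 → not valid
(55,306,311): 55+306 > 311 → valid
(54,343,370): 54+343 > 370 → valid
(150,320,465): 150+320 > 465 → valid
(48,129,160): 48+129 > 160 → valid
4 of the 6 triples form a triangle.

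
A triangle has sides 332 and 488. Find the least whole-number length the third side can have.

157

The third side must be strictly greater than |332 − 488| = 156.
The smallest integer above 156 is 157.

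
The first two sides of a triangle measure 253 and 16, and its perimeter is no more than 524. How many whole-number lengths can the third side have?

18

Triangle inequality: 237 < x < 269. Perimeter ≤ 524 gives x ≤ 524 − 253 − 16 = 255.
So 237 < x ≤ 255; integers 238 through 255: 18 values.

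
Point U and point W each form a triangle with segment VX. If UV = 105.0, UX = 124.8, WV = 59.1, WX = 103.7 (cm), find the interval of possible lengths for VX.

From triangle UVX: |105.0 − 124.8| < VX < 105.0 + 124.8, i.e. 19.8 < VX < 229.8.
From triangle WVX: 44.6 < VX < 162.8.
Both must hold, so VX lies in the intersection.

44.6 < VX < 162.8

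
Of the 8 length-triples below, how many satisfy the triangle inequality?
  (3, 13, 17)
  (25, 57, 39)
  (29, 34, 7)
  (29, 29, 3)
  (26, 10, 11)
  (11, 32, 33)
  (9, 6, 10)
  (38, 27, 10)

(3,13,17): 3+13 ≤ 17 → not valid
(25,39,57): 25+39 > 57 → valid
(7,29,34): 7+29 > 34 → valid
(3,29,29): 3+29 > 29 → valid
(10,11,26): 10+11 ≤ 26 → not valid
(11,32,33): 11+32 > 33 → valid
(6,9,10): 6+9 > 10 → valid
(10,27,38): 10+27 ≤ 38 → not valid
5 of the 8 triples form a triangle.

5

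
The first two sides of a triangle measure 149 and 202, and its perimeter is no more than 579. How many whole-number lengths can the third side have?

Triangle inequality: 53 < x < 351. Perimeter ≤ 579 gives x ≤ 579 − 149 − 202 = 228.
So 53 < x ≤ 228; integers 54 through 228: 175 values.

175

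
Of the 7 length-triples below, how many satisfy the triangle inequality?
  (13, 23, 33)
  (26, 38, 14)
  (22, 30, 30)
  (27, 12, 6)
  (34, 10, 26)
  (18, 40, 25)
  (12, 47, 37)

6

(13,23,33): 13+23 > 33 → valid
(14,26,38): 14+26 > 38 → valid
(22,30,30): 22+30 > 30 → valid
(6,12,27): 6+12 ≤ 27 → not valid
(10,26,34): 10+26 > 34 → valid
(18,25,40): 18+25 > 40 → valid
(12,37,47): 12+37 > 47 → valid
6 of the 7 triples form a triangle.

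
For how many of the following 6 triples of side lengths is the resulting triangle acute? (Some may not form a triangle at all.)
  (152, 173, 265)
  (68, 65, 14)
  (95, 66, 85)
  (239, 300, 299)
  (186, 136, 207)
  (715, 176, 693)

(152,173,265): 152²+173² = 53033 < 70225 = 265² → obtuse
(68,65,14): 14²+65² = 4421 < 4624 = 68² → obtuse
(95,66,85): 66²+85² = 11581 > 9025 = 95² → acute
(239,300,299): 239²+299² = 146522 > 90000 = 300² → acute
(186,136,207): 136²+186² = 53092 > 42849 = 207² → acute
(715,176,693): 176²+693² = 511225 = 715² → right
3 of the 6 are acute.

3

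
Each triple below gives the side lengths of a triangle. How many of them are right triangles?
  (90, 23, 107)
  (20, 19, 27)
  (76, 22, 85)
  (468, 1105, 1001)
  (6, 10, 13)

(90,23,107): 23²+90² = 8629 < 11449 = 107² → obtuse
(20,19,27): 19²+20² = 761 > 729 = 27² → acute
(76,22,85): 22²+76² = 6260 < 7225 = 85² → obtuse
(468,1105,1001): 468²+1001² = 1221025 = 1105² → right
(6,10,13): 6²+10² = 136 < 169 = 13² → obtuse
1 of the 5 is right.

1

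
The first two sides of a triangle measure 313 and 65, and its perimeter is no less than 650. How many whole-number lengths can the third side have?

106

Triangle inequality: 248 < x < 378. Perimeter ≥ 650 gives x ≥ 650 − 313 − 65 = 272.
So 272 ≤ x < 378; integers 272 through 377: 106 values.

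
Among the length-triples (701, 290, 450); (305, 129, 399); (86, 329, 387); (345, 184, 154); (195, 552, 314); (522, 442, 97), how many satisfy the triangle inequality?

(290,450,701): 290+450 > 701 → valid
(129,305,399): 129+305 > 399 → valid
(86,329,387): 86+329 > 387 → valid
(154,184,345): 154+184 ≤ 345 → not valid
(195,314,552): 195+314 ≤ 552 → not valid
(97,442,522): 97+442 > 522 → valid
4 of the 6 triples form a triangle.

4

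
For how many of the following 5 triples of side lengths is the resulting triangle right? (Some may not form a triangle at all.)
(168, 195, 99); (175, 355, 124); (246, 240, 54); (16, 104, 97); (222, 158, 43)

2

(168,195,99): 99²+168² = 38025 = 195² → right
(175,355,124): 124+175 ≤ 355, not a triangle
(246,240,54): 54²+240² = 60516 = 246² → right
(16,104,97): 16²+97² = 9665 < 10816 = 104² → obtuse
(222,158,43): 43+158 ≤ 222, not a triangle
2 of the 5 are right.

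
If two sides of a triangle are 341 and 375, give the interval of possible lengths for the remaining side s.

34 < s < 716

By the triangle inequality, s must be less than 341 + 375 = 716 and greater than |341 − 375| = 34.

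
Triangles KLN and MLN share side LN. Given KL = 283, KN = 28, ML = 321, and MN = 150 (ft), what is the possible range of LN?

From triangle KLN: |283 − 28| < LN < 283 + 28, i.e. 255 < LN < 311.
From triangle MLN: 171 < LN < 471.
Both must hold, so LN lies in the intersection.

255 < LN < 311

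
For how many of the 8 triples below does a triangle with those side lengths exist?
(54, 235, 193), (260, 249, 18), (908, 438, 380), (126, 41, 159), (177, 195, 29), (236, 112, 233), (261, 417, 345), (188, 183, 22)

7

(54,193,235): 54+193 > 235 → valid
(18,249,260): 18+249 > 260 → valid
(380,438,908): 380+438 ≤ 908 → not valid
(41,126,159): 41+126 > 159 → valid
(29,177,195): 29+177 > 195 → valid
(112,233,236): 112+233 > 236 → valid
(261,345,417): 261+345 > 417 → valid
(22,183,188): 22+183 > 188 → valid
7 of the 8 triples form a triangle.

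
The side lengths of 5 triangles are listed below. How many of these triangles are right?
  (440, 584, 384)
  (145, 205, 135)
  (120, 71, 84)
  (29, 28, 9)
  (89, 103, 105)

(440,584,384): 384²+440² = 341056 = 584² → right
(145,205,135): 135²+145² = 39250 < 42025 = 205² → obtuse
(120,71,84): 71²+84² = 12097 < 14400 = 120² → obtuse
(29,28,9): 9²+28² = 865 > 841 = 29² → acute
(89,103,105): 89²+103² = 18530 > 11025 = 105² → acute
1 of the 5 is right.

1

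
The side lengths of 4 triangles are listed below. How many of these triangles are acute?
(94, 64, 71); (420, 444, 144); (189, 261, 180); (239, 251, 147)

2

(94,64,71): 64²+71² = 9137 > 8836 = 94² → acute
(420,444,144): 144²+420² = 197136 = 444² → right
(189,261,180): 180²+189² = 68121 = 261² → right
(239,251,147): 147²+239² = 78730 > 63001 = 251² → acute
2 of the 4 are acute.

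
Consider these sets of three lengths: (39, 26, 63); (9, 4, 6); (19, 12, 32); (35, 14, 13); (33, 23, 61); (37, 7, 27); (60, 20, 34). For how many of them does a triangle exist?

2

(26,39,63): 26+39 > 63 → valid
(4,6,9): 4+6 > 9 → valid
(12,19,32): 12+19 ≤ 32 → not valid
(13,14,35): 13+14 ≤ 35 → not valid
(23,33,61): 23+33 ≤ 61 → not valid
(7,27,37): 7+27 ≤ 37 → not valid
(20,34,60): 20+34 ≤ 60 → not valid
2 of the 7 triples form a triangle.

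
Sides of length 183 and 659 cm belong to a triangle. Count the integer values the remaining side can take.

The third side lies in the open interval (476, 842).
Integers from 477 to 841 inclusive: 841 − 477 + 1 = 365.

365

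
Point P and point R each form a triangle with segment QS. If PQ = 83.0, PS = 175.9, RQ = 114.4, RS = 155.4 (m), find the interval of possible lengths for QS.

From triangle PQS: |83.0 − 175.9| < QS < 83.0 + 175.9, i.e. 92.9 < QS < 258.9.
From triangle RQS: 41.0 < QS < 269.8.
Both must hold, so QS lies in the intersection.

92.9 < QS < 258.9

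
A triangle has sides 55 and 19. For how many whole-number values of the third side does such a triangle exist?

37

The third side lies in the open interval (36, 74).
Integers from 37 to 73 inclusive: 73 − 37 + 1 = 37.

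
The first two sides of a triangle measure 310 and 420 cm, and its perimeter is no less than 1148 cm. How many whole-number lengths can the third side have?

312

Triangle inequality: 110 < x < 730. Perimeter ≥ 1148 gives x ≥ 1148 − 310 − 420 = 418.
So 418 ≤ x < 730; integers 418 through 729: 312 values.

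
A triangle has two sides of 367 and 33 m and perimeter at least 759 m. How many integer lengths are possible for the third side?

41

Triangle inequality: 334 < x < 400. Perimeter ≥ 759 gives x ≥ 759 − 367 − 33 = 359.
So 359 ≤ x < 400; integers 359 through 399: 41 values.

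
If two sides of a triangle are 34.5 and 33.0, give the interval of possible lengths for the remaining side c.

1.5 < c < 67.5

By the triangle inequality, c must be less than 34.5 + 33.0 = 67.5 and greater than |34.5 − 33.0| = 1.5.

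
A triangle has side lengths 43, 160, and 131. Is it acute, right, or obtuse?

obtuse

Compare the square of the longest side to the sum of squares of the other two: 43² + 131² = 19010 < 25600 = 160².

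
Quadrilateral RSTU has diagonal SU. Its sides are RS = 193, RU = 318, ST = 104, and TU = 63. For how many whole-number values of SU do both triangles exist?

41

From triangle RSU: 125 < SU < 511.
From triangle TSU: 41 < SU < 167.
Intersection: 125 < SU < 167, so integers 126 through 166: 41 values.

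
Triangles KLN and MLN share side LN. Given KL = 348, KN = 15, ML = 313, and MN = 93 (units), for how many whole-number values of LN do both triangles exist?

From triangle KLN: 333 < LN < 363.
From triangle MLN: 220 < LN < 406.
Intersection: 333 < LN < 363, so integers 334 through 362: 29 values.

29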